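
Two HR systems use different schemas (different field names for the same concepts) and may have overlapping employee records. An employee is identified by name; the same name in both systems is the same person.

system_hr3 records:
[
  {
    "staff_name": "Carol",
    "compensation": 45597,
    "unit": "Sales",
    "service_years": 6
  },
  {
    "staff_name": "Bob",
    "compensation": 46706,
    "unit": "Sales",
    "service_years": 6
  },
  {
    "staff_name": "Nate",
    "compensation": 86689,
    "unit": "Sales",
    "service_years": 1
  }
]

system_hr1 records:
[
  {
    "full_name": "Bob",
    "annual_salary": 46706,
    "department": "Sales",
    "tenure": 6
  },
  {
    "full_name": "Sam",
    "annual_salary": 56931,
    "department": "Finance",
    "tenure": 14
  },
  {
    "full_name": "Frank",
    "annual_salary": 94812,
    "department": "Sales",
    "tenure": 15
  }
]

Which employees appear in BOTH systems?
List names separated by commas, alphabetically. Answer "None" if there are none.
Bob

Schema mapping: "staff_name" (system_hr3) = "full_name" (system_hr1) = employee name

Names in system_hr3: ['Bob', 'Carol', 'Nate']
Names in system_hr1: ['Bob', 'Frank', 'Sam']

Intersection: ['Bob']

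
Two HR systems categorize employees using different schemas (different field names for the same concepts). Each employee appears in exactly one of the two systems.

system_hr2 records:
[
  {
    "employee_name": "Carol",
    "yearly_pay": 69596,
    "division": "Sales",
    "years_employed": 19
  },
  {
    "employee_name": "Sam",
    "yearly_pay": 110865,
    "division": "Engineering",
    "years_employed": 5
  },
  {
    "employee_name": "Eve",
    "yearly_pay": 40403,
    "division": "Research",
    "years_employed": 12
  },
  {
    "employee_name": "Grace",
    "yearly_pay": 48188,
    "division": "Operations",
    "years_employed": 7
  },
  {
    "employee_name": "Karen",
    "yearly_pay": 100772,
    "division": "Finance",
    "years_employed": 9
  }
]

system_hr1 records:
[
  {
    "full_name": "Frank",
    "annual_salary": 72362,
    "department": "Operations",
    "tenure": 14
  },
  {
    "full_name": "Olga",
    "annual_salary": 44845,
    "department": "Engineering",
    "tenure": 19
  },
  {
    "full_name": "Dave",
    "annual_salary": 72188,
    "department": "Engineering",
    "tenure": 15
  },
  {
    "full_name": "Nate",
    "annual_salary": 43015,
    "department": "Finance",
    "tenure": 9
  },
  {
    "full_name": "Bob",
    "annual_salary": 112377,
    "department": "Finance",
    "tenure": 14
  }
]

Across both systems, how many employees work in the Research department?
1

Schema mapping: "division" (system_hr2) = "department" (system_hr1) = department

Research employees in system_hr2: 1
Research employees in system_hr1: 0

Total in Research: 1 + 0 = 1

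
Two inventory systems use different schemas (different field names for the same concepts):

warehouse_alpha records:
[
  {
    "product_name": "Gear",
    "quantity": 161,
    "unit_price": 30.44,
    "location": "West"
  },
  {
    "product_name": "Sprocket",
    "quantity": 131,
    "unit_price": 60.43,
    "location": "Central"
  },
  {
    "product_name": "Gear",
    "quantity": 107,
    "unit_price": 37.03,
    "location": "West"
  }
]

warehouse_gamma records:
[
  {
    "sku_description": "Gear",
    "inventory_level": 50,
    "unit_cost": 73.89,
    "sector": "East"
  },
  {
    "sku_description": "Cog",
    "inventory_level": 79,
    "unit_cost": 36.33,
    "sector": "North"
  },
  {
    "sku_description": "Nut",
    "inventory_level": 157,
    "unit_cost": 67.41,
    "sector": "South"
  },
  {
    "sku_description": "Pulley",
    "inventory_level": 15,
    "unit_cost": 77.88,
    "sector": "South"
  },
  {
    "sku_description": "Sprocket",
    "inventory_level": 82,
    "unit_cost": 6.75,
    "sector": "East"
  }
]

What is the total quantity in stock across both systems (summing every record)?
782

To reconcile these schemas, identify the field holding the quantity in stock in each system:
1. In warehouse_alpha it is "quantity"
2. In warehouse_gamma it is "inventory_level"

From warehouse_alpha: 161 + 131 + 107 = 399
From warehouse_gamma: 50 + 79 + 157 + 15 + 82 = 383

Total: 399 + 383 = 782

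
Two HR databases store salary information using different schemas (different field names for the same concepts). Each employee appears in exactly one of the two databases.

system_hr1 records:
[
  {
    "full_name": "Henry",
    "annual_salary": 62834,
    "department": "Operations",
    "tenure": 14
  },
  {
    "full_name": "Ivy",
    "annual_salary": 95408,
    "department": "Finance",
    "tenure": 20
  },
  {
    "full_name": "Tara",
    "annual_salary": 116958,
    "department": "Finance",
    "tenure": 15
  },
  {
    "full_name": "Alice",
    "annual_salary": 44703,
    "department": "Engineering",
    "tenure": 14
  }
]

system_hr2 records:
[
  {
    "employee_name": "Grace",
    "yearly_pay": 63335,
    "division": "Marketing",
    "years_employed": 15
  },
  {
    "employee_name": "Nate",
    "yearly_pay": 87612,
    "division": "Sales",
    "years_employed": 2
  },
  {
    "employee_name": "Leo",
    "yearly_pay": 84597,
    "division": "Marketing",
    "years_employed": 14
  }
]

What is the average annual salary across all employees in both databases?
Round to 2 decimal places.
79349.57

Schema mapping: "annual_salary" (system_hr1) = "yearly_pay" (system_hr2) = annual salary

All salaries: [62834, 95408, 116958, 44703, 63335, 87612, 84597]
Sum: 555447
Count: 7
Average: 555447 / 7 = 79349.57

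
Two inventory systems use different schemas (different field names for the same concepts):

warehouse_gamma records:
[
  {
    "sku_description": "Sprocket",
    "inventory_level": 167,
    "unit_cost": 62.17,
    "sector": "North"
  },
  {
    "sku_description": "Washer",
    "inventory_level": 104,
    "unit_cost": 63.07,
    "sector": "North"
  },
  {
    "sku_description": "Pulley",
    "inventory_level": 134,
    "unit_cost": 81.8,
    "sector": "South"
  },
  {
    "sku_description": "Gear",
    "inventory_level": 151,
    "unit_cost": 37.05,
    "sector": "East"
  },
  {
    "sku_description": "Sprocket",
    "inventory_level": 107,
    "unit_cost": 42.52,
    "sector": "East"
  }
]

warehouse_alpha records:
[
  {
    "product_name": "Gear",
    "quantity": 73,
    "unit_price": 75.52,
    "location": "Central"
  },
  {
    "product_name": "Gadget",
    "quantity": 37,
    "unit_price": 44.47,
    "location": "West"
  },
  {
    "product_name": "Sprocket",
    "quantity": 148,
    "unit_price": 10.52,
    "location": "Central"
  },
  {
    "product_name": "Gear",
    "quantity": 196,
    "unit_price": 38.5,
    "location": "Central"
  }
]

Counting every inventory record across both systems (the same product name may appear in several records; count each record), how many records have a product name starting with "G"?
4

Schema mapping: "sku_description" (warehouse_gamma) = "product_name" (warehouse_alpha) = product name

Records with product name starting with "G" in warehouse_gamma: 1
Records with product name starting with "G" in warehouse_alpha: 3

Total: 1 + 3 = 4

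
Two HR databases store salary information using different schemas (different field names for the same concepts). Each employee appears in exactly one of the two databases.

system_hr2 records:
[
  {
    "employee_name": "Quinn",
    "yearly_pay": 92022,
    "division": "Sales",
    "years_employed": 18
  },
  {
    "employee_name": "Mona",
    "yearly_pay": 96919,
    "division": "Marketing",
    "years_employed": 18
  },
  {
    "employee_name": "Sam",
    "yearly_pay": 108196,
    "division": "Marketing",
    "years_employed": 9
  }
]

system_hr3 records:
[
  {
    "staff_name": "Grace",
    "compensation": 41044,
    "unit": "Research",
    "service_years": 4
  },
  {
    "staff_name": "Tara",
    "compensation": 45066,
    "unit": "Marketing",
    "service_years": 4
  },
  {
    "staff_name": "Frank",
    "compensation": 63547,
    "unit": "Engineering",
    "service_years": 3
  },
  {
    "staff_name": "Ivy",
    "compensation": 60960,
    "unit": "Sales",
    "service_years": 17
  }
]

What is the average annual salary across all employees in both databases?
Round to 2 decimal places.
72536.29

Schema mapping: "yearly_pay" (system_hr2) = "compensation" (system_hr3) = annual salary

All salaries: [92022, 96919, 108196, 41044, 45066, 63547, 60960]
Sum: 507754
Count: 7
Average: 507754 / 7 = 72536.29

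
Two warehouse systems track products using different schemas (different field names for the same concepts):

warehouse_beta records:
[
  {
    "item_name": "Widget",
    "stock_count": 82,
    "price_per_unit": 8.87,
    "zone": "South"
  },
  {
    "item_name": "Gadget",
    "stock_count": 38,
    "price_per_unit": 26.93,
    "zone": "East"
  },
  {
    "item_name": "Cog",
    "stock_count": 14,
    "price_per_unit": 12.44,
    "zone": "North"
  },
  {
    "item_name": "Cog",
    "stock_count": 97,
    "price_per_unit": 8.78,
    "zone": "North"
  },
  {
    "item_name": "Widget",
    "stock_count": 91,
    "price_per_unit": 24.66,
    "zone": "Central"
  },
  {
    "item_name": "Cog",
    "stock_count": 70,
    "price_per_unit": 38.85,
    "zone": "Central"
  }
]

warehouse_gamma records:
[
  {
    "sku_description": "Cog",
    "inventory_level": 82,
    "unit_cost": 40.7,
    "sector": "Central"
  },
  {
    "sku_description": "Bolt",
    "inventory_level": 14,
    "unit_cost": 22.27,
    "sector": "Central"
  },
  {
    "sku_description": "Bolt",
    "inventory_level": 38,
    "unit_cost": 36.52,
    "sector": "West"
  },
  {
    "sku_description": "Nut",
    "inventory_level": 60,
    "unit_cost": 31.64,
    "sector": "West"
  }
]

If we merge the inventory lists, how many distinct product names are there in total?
5

Schema mapping: "item_name" (warehouse_beta) = "sku_description" (warehouse_gamma) = product name

Products in warehouse_beta: ['Cog', 'Gadget', 'Widget']
Products in warehouse_gamma: ['Bolt', 'Cog', 'Nut']

Union (unique products): ['Bolt', 'Cog', 'Gadget', 'Nut', 'Widget']
Count: 5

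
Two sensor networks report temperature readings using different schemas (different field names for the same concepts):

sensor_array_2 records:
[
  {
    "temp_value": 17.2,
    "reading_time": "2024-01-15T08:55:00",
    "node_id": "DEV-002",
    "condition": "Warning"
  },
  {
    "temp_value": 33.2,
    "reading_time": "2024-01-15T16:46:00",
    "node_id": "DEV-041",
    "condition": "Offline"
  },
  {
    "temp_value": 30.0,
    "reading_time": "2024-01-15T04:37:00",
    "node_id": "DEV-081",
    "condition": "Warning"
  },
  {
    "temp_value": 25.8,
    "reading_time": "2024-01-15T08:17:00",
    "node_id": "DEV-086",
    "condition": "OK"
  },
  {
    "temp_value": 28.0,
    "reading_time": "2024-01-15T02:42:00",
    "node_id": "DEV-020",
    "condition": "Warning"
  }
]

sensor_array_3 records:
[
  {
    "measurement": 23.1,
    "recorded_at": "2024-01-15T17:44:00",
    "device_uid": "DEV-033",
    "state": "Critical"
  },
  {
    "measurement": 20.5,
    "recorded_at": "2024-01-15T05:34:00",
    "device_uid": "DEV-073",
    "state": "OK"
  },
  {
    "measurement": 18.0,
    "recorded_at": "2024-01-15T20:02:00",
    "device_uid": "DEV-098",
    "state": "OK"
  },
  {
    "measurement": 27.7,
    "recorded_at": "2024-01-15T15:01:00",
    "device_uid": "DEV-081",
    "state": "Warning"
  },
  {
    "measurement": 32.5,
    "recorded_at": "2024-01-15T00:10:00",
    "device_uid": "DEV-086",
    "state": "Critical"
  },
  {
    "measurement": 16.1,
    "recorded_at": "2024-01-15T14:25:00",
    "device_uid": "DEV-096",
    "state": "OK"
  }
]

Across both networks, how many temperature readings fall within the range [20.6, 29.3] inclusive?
4

Schema mapping: "temp_value" (sensor_array_2) = "measurement" (sensor_array_3) = temperature

Readings in [20.6, 29.3] from sensor_array_2: 2
Readings in [20.6, 29.3] from sensor_array_3: 2

Total count: 2 + 2 = 4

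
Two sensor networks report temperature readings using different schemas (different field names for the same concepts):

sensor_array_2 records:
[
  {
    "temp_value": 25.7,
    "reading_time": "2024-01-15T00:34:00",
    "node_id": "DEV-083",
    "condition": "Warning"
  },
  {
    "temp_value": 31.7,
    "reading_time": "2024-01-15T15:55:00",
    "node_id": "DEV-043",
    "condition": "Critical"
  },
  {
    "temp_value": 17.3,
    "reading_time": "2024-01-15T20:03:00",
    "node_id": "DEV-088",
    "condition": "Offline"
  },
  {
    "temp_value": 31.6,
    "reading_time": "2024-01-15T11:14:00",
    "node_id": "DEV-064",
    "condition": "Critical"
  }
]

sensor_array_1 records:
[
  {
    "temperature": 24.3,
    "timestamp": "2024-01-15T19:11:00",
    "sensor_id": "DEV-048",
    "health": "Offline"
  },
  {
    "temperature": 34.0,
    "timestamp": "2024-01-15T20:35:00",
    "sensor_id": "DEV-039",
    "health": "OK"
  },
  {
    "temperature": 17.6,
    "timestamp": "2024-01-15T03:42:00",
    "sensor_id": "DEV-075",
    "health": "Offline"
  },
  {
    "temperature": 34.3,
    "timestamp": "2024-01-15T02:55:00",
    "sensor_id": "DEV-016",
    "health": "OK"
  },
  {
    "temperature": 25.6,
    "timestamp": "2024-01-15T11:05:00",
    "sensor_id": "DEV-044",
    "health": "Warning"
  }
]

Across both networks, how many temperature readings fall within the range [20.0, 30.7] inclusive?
3

Schema mapping: "temp_value" (sensor_array_2) = "temperature" (sensor_array_1) = temperature

Readings in [20.0, 30.7] from sensor_array_2: 1
Readings in [20.0, 30.7] from sensor_array_1: 2

Total count: 1 + 2 = 3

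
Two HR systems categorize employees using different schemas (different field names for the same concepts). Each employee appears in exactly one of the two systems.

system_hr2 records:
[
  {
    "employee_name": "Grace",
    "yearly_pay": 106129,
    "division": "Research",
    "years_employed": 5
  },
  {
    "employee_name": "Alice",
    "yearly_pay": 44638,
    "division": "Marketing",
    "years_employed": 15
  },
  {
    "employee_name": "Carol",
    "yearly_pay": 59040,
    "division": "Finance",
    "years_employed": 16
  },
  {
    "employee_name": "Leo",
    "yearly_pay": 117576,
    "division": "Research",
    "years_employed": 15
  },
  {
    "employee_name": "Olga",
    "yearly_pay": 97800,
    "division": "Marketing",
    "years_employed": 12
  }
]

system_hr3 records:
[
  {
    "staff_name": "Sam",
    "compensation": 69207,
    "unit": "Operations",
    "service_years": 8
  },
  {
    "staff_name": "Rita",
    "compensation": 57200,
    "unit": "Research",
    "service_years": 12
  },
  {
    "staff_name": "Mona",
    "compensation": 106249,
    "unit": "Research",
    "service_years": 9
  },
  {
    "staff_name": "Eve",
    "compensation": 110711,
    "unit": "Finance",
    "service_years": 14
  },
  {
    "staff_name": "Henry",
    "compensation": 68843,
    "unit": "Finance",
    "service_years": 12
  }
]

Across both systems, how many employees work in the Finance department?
3

Schema mapping: "division" (system_hr2) = "unit" (system_hr3) = department

Finance employees in system_hr2: 1
Finance employees in system_hr3: 2

Total in Finance: 1 + 2 = 3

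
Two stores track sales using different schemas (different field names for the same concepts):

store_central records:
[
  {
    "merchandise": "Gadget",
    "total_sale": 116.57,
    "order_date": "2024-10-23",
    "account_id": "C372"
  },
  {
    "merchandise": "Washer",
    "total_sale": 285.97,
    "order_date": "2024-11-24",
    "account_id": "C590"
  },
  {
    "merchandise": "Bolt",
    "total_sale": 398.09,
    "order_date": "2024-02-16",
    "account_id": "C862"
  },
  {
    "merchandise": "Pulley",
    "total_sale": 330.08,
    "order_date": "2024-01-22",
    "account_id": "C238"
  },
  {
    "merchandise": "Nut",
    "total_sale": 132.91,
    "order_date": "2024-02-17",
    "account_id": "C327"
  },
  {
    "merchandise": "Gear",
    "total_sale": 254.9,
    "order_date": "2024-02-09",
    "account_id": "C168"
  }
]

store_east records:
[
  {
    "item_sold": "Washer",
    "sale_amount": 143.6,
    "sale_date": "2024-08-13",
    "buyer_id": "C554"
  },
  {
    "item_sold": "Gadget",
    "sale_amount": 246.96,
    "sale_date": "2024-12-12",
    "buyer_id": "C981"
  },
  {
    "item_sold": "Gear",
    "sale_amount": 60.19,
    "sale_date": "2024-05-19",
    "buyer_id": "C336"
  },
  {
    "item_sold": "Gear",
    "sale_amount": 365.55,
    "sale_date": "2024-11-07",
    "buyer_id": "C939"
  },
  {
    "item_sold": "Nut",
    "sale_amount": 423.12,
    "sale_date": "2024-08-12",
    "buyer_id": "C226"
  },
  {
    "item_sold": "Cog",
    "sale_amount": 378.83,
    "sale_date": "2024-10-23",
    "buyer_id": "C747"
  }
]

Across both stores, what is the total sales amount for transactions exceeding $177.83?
2683.5

Schema mapping: "total_sale" (store_central) = "sale_amount" (store_east) = sale amount

Sum of sales > $177.83 in store_central: 1269.04
Sum of sales > $177.83 in store_east: 1414.46

Total: 1269.04 + 1414.46 = 2683.5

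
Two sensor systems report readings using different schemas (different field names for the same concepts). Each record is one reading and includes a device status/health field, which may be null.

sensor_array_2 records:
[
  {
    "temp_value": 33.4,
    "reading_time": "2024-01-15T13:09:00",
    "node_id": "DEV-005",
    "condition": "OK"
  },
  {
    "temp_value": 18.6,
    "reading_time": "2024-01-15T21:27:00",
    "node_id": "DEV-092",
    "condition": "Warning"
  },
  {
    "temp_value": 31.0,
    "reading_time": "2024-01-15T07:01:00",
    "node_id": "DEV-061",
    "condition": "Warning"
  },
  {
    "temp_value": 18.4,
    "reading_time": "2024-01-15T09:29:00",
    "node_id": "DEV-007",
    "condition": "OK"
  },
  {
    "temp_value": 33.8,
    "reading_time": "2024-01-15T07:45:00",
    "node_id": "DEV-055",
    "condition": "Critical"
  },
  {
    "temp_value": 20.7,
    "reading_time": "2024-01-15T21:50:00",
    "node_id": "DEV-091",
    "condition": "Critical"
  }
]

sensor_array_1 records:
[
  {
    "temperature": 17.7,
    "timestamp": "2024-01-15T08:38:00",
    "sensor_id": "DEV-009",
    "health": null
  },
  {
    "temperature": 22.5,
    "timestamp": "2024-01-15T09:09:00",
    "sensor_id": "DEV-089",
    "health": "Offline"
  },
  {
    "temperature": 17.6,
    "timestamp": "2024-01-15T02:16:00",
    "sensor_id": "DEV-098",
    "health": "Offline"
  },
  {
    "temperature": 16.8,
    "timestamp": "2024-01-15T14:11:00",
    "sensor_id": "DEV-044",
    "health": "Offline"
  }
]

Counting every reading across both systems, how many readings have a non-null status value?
9

Schema mapping: "condition" (sensor_array_2) = "health" (sensor_array_1) = status

Non-null in sensor_array_2: 6
Non-null in sensor_array_1: 3

Total non-null: 6 + 3 = 9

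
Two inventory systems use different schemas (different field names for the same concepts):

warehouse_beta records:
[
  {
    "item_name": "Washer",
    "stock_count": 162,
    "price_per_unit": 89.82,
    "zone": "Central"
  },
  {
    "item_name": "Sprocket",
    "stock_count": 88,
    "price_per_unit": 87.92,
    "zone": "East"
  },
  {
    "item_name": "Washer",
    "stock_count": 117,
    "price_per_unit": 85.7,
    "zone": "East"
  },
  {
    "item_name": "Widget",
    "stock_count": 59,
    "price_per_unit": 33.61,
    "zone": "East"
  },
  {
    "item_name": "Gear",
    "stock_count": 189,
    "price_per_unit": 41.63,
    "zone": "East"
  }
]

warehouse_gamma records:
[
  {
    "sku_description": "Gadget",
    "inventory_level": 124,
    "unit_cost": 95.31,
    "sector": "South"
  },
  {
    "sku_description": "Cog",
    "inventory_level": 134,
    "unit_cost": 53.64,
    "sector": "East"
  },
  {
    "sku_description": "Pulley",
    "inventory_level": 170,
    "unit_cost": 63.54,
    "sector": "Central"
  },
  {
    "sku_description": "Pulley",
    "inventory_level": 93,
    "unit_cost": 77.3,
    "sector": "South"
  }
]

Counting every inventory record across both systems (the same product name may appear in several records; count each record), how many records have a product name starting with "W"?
3

Schema mapping: "item_name" (warehouse_beta) = "sku_description" (warehouse_gamma) = product name

Records with product name starting with "W" in warehouse_beta: 3
Records with product name starting with "W" in warehouse_gamma: 0

Total: 3 + 0 = 3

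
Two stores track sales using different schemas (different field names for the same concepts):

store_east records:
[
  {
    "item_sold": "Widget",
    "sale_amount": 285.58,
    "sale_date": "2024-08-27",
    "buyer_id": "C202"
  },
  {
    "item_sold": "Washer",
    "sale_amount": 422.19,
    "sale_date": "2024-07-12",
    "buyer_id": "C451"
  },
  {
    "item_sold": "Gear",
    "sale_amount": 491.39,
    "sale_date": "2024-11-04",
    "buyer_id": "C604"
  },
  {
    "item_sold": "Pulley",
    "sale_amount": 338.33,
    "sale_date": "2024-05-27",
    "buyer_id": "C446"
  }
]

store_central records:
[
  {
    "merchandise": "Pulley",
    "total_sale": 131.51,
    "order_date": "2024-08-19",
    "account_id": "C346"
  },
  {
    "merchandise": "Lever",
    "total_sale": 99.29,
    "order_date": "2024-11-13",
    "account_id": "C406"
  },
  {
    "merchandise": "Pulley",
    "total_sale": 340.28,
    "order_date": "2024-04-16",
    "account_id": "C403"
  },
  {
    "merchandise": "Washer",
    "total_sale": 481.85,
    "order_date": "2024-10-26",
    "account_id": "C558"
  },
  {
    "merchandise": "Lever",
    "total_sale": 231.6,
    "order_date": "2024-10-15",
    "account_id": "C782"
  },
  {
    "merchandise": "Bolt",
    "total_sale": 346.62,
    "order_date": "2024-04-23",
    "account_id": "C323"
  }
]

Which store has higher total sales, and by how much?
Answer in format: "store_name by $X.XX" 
store_central by $93.66

Schema mapping: "sale_amount" (store_east) = "total_sale" (store_central) = sale amount

Total for store_east: 1537.49
Total for store_central: 1631.15

Difference: |1537.49 - 1631.15| = 93.66
store_central has higher sales by $93.66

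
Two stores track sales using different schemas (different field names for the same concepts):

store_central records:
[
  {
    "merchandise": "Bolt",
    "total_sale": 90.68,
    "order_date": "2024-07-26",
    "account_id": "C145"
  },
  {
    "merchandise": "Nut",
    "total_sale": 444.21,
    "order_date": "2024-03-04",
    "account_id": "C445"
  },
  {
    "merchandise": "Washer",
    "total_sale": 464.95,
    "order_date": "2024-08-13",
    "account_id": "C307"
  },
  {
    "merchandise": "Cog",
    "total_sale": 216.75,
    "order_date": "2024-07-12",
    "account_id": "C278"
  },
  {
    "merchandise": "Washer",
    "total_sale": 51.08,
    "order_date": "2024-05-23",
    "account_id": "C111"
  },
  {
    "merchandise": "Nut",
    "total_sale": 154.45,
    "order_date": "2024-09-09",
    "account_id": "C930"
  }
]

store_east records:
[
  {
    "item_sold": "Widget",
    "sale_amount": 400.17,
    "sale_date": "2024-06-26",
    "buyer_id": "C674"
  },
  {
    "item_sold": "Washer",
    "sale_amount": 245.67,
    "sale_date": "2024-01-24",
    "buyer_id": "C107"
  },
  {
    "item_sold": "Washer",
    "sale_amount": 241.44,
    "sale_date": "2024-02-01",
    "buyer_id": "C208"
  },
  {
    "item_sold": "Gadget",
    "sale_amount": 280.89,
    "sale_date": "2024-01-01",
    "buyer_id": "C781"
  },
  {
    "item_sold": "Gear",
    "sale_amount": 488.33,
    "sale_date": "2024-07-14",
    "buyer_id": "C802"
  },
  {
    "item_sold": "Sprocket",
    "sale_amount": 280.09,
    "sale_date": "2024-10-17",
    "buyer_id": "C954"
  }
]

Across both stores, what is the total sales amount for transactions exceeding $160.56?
3062.5

Schema mapping: "total_sale" (store_central) = "sale_amount" (store_east) = sale amount

Sum of sales > $160.56 in store_central: 1125.91
Sum of sales > $160.56 in store_east: 1936.59

Total: 1125.91 + 1936.59 = 3062.5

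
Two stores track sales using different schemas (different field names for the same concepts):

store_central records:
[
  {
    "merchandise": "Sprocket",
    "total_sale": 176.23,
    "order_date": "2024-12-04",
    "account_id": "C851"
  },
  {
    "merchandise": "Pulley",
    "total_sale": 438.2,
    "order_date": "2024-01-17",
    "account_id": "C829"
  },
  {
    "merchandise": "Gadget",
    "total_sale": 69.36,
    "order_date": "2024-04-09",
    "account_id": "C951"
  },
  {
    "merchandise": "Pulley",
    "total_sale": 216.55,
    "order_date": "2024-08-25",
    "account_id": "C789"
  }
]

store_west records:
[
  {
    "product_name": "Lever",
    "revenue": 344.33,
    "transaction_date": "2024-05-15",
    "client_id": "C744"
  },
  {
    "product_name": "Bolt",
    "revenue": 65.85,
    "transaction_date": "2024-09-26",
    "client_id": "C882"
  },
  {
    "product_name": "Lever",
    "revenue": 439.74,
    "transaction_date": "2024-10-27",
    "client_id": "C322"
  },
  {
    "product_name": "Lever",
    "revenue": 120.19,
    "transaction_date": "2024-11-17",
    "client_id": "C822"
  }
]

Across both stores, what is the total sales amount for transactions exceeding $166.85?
1615.05

Schema mapping: "total_sale" (store_central) = "revenue" (store_west) = sale amount

Sum of sales > $166.85 in store_central: 830.98
Sum of sales > $166.85 in store_west: 784.07

Total: 830.98 + 784.07 = 1615.05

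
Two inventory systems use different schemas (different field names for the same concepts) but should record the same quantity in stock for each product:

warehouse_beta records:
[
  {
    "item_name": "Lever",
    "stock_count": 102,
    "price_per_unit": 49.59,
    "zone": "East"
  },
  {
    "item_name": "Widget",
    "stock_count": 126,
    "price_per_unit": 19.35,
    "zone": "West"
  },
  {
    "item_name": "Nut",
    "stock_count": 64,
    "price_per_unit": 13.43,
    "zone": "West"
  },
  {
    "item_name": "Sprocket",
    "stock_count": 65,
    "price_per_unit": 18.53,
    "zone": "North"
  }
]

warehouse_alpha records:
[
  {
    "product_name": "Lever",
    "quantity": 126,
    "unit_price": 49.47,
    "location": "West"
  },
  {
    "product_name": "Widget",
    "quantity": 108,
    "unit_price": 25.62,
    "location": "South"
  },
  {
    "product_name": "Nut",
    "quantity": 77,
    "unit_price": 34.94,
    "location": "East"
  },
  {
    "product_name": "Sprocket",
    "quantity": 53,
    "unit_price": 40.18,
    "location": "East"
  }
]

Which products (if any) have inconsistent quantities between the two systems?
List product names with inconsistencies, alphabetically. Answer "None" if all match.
Lever, Nut, Sprocket, Widget

Schema mappings:
- "item_name" (warehouse_beta) = "product_name" (warehouse_alpha) = product name
- "stock_count" (warehouse_beta) = "quantity" (warehouse_alpha) = quantity

Comparison:
  Lever: 102 vs 126 - MISMATCH
  Widget: 126 vs 108 - MISMATCH
  Nut: 64 vs 77 - MISMATCH
  Sprocket: 65 vs 53 - MISMATCH

Products with inconsistencies: Lever, Nut, Sprocket, Widget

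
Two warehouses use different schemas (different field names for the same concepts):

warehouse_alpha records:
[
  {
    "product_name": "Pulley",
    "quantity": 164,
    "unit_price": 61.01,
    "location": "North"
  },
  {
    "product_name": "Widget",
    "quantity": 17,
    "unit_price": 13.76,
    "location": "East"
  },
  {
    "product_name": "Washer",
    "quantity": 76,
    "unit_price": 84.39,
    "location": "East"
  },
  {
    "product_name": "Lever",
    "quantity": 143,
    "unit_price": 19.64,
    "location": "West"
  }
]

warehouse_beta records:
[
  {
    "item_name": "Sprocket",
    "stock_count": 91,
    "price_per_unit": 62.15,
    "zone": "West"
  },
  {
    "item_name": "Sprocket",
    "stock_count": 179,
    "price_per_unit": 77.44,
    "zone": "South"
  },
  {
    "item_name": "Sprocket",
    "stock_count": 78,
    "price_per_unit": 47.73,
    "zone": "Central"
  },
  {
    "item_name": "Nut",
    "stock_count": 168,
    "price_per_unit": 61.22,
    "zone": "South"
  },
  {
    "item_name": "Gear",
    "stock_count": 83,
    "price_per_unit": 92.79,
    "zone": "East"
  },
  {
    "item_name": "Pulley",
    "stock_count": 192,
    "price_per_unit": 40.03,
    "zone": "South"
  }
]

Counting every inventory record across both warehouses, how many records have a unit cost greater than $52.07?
6

Schema mapping: "unit_price" (warehouse_alpha) = "price_per_unit" (warehouse_beta) = unit cost

Records > $52.07 in warehouse_alpha: 2
Records > $52.07 in warehouse_beta: 4

Total count: 2 + 4 = 6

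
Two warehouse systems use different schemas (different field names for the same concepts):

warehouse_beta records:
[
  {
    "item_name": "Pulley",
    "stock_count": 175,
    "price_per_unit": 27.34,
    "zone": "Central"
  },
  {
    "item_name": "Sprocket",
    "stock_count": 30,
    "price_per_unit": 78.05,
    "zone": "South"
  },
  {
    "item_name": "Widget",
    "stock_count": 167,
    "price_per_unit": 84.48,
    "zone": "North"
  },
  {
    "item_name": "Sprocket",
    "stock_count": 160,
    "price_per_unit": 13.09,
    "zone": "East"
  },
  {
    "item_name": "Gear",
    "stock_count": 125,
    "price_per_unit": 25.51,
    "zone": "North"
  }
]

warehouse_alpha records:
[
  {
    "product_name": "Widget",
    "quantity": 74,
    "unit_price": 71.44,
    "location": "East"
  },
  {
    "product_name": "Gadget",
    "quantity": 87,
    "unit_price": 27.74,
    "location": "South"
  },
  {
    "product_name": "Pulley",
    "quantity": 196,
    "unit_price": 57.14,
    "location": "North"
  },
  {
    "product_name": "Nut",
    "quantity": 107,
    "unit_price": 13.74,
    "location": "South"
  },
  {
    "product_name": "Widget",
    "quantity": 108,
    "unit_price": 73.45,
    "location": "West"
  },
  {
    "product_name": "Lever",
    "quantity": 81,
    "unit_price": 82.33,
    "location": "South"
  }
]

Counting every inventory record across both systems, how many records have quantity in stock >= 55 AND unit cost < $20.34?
2

Schema mappings:
- "stock_count" (warehouse_beta) = "quantity" (warehouse_alpha) = quantity
- "price_per_unit" (warehouse_beta) = "unit_price" (warehouse_alpha) = unit cost

Records meeting both conditions in warehouse_beta: 1
Records meeting both conditions in warehouse_alpha: 1

Total: 1 + 1 = 2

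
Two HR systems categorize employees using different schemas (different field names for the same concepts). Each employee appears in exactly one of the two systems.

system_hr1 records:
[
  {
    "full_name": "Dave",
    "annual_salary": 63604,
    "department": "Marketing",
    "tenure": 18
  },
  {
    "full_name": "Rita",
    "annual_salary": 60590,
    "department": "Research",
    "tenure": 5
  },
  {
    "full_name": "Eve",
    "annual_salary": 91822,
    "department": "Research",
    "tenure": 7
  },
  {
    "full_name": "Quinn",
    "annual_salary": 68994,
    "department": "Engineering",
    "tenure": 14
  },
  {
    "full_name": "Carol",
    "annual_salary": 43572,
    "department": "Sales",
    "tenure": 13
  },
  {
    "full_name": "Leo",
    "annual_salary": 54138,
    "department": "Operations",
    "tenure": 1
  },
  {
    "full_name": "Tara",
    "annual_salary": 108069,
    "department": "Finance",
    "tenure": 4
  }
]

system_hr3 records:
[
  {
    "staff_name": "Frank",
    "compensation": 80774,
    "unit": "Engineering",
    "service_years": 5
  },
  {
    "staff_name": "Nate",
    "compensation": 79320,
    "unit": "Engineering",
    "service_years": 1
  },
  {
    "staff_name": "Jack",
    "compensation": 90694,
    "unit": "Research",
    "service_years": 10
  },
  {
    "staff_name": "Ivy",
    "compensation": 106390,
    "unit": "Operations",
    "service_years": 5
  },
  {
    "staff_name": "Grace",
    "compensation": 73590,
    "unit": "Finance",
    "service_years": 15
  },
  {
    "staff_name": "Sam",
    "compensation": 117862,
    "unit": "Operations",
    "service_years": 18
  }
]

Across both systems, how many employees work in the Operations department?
3

Schema mapping: "department" (system_hr1) = "unit" (system_hr3) = department

Operations employees in system_hr1: 1
Operations employees in system_hr3: 2

Total in Operations: 1 + 2 = 3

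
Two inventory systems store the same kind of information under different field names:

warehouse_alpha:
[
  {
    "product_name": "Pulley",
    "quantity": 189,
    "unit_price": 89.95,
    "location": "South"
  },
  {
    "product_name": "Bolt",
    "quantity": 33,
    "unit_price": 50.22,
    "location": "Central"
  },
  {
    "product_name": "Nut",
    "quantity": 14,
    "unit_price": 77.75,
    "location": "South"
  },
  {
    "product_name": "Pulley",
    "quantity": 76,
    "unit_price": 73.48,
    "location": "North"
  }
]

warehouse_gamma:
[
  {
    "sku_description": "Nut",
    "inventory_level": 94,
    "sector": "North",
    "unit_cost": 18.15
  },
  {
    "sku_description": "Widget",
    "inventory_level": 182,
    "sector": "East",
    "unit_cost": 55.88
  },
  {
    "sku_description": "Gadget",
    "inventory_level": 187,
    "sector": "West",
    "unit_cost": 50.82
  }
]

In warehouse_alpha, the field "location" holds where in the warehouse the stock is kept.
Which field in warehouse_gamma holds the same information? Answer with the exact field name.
sector

In warehouse_alpha, "location" holds where in the warehouse the stock is kept.
The fields in warehouse_gamma are: "sku_description", "inventory_level", "sector", "unit_cost".
"sector" is the match: the name refers to the same concept and its values are area labels (e.g. 'East', 'North').
The other fields ("sku_description", "inventory_level", "unit_cost") hold different kinds of data.

So "location" in warehouse_alpha corresponds to "sector" in warehouse_gamma.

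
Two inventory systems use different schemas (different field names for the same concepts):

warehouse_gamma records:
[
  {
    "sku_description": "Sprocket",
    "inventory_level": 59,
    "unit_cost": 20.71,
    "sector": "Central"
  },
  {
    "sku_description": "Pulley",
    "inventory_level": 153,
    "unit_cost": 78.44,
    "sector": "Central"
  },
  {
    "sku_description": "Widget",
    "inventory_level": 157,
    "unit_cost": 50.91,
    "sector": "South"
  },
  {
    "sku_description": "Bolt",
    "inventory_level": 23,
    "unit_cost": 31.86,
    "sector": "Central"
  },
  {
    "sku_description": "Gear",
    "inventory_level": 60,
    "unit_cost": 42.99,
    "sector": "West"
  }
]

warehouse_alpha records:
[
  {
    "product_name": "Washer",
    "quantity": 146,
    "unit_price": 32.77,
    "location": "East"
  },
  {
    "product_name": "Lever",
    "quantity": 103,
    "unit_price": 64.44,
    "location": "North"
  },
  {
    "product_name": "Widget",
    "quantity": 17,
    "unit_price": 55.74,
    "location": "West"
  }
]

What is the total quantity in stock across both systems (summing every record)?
718

To reconcile these schemas, identify the field holding the quantity in stock in each system:
1. In warehouse_gamma it is "inventory_level"
2. In warehouse_alpha it is "quantity"

From warehouse_gamma: 59 + 153 + 157 + 23 + 60 = 452
From warehouse_alpha: 146 + 103 + 17 = 266

Total: 452 + 266 = 718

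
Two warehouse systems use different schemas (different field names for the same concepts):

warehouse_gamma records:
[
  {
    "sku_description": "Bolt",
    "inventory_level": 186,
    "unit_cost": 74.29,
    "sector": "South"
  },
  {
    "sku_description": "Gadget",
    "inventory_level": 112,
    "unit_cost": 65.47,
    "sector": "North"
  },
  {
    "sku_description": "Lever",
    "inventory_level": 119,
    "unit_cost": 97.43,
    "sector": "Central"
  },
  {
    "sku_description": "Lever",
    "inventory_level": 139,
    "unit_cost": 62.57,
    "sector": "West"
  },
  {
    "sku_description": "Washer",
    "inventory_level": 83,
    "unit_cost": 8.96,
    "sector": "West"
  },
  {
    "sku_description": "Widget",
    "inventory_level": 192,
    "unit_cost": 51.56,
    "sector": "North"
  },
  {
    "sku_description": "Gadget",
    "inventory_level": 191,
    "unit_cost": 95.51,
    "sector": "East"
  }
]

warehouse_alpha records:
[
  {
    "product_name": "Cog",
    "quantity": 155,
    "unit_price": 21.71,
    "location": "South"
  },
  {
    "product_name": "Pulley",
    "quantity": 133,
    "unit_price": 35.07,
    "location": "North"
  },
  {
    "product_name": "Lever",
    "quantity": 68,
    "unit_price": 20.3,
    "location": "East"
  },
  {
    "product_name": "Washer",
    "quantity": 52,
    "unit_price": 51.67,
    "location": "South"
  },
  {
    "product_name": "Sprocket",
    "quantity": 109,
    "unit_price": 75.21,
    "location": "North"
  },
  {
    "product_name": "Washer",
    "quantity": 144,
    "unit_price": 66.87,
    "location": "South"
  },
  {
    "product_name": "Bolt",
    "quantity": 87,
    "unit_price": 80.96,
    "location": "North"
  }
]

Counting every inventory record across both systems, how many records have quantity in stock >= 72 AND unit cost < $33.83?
2

Schema mappings:
- "inventory_level" (warehouse_gamma) = "quantity" (warehouse_alpha) = quantity
- "unit_cost" (warehouse_gamma) = "unit_price" (warehouse_alpha) = unit cost

Records meeting both conditions in warehouse_gamma: 1
Records meeting both conditions in warehouse_alpha: 1

Total: 1 + 1 = 2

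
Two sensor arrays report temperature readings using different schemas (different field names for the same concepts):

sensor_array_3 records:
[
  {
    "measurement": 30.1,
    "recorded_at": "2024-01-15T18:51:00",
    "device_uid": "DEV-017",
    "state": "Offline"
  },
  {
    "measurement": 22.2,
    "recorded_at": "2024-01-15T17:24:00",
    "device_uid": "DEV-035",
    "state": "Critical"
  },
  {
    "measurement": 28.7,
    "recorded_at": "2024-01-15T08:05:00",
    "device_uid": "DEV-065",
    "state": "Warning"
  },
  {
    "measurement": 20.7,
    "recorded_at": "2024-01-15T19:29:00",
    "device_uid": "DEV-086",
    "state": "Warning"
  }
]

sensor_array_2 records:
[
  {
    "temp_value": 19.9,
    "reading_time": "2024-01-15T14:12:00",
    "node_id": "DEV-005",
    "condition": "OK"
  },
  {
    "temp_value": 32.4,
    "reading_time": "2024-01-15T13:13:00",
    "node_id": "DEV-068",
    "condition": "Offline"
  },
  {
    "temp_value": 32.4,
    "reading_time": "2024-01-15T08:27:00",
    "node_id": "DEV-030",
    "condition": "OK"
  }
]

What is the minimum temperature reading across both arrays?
19.9

Schema mapping: "measurement" (sensor_array_3) = "temp_value" (sensor_array_2) = temperature reading

Minimum in sensor_array_3: 20.7
Minimum in sensor_array_2: 19.9

Overall minimum: min(20.7, 19.9) = 19.9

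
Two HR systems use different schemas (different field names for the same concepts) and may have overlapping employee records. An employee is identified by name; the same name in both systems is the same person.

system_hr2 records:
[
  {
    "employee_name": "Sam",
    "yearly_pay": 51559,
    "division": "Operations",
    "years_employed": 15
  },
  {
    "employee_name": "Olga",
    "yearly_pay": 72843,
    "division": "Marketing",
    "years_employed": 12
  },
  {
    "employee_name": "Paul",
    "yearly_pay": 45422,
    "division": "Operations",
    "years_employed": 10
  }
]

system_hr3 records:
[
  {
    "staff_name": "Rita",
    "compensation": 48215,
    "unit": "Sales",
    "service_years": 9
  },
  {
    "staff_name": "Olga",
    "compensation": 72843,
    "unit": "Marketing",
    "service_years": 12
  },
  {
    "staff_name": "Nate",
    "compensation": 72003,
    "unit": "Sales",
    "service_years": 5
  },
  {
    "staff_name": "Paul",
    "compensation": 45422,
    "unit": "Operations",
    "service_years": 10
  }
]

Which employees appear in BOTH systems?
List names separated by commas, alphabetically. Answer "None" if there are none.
Olga, Paul

Schema mapping: "employee_name" (system_hr2) = "staff_name" (system_hr3) = employee name

Names in system_hr2: ['Olga', 'Paul', 'Sam']
Names in system_hr3: ['Nate', 'Olga', 'Paul', 'Rita']

Intersection: ['Olga', 'Paul']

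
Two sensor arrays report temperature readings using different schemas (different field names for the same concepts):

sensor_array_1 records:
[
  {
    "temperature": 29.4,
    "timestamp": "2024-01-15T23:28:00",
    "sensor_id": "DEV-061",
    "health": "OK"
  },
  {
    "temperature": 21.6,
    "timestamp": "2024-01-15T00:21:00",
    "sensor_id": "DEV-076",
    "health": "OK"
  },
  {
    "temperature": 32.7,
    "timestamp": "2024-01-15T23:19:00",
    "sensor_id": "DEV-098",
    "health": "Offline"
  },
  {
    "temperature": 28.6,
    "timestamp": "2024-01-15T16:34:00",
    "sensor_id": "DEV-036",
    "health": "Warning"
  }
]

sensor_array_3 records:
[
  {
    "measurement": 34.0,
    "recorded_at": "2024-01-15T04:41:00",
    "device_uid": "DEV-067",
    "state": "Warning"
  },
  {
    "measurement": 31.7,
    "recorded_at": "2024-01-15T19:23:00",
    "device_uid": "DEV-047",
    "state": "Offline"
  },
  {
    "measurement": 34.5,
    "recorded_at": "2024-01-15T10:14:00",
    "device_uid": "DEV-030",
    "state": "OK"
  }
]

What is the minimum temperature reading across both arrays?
21.6

Schema mapping: "temperature" (sensor_array_1) = "measurement" (sensor_array_3) = temperature reading

Minimum in sensor_array_1: 21.6
Minimum in sensor_array_3: 31.7

Overall minimum: min(21.6, 31.7) = 21.6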